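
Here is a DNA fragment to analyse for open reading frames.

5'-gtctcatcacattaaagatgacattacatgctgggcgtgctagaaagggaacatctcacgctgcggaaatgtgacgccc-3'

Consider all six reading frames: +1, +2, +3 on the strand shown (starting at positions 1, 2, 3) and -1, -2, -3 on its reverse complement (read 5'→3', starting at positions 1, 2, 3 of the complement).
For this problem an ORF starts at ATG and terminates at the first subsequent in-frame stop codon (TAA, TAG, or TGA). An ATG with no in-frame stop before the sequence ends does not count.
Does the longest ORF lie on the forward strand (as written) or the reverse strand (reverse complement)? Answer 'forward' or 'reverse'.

Reverse complement (5'→3'): GGGCGTCACATTTCCGCAGCGTGAGATGTTCCCTTTCTAGCACGCCCAGCATGTAATGTCATCTTTAATGTGATGAGAC
Frame +1: GTC TCA TCA CAT TAA AGA TGA CAT TAC ATG CTG GGC GTG CTA GAA AGG GAA CAT CTC ACG CTG CGG AAA TGT GAC GCC — no ATG→stop ORF.
Frame +2: TCT CAT CAC ATT AAA GAT GAC ATT ACA TGC TGG GCG TGC TAG AAA GGG AAC ATC TCA CGC TGC GGA AAT GTG ACG CCC — no ATG→stop ORF.
Frame +3: CTC ATC ACA TTA AAG ATG ACA TTA CAT GCT GGG CGT GCT AGA AAG GGA ACA TCT CAC GCT GCG GAA ATG TGA CGC — ATG at 18, stop TGA at 72 → 57 nt; ATG at 69, stop TGA at 72 → 6 nt.
Frame -1: GGG CGT CAC ATT TCC GCA GCG TGA GAT GTT CCC TTT CTA GCA CGC CCA GCA TGT AAT GTC ATC TTT AAT GTG ATG AGA — no ATG→stop ORF.
Frame -2: GGC GTC ACA TTT CCG CAG CGT GAG ATG TTC CCT TTC TAG CAC GCC CAG CAT GTA ATG TCA TCT TTA ATG TGA TGA GAC — ATG at 26, stop TAG at 38 → 15 nt; ATG at 56, stop TGA at 71 → 18 nt; ATG at 68, stop TGA at 71 → 6 nt.
Frame -3: GCG TCA CAT TTC CGC AGC GTG AGA TGT TCC CTT TCT AGC ACG CCC AGC ATG TAA TGT CAT CTT TAA TGT GAT GAG — ATG at 51, stop TAA at 54 → 6 nt.
Forward-strand max 57 nt; reverse-strand max 18 nt. The forward strand has the longer ORF.

forward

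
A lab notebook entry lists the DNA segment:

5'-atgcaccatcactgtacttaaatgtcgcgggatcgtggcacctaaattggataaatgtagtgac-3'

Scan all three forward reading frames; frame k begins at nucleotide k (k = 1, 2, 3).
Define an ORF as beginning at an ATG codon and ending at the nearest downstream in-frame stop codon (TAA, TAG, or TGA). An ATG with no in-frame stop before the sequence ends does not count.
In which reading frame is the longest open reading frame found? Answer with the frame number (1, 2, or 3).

Frame 1: ATG CAC CAT CAC TGT ACT TAA ATG TCG CGG GAT CGT GGC ACC TAA ATT GGA TAA ATG TAG TGA — ATG at 1, stop TAA at 19 → 21 nt; ATG at 22, stop TAA at 43 → 24 nt; ATG at 55, stop TAG at 58 → 6 nt.
Frame 2: TGC ACC ATC ACT GTA CTT AAA TGT CGC GGG ATC GTG GCA CCT AAA TTG GAT AAA TGT AGT GAC — no ATG→stop ORF.
Frame 3: GCA CCA TCA CTG TAC TTA AAT GTC GCG GGA TCG TGG CAC CTA AAT TGG ATA AAT GTA GTG — no ATG→stop ORF.
Longest ORF is 24 nt in frame 1 (positions 22–45).

1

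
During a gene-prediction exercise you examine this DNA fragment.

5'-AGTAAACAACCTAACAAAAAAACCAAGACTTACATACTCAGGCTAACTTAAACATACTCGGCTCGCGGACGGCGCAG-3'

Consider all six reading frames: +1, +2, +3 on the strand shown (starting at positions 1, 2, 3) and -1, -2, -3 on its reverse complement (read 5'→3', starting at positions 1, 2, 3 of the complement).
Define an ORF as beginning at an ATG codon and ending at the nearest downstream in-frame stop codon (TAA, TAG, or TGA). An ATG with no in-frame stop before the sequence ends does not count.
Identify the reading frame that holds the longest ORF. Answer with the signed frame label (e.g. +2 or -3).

-2

Reverse complement (5'→3'): CTGCGCCGTCCGCGAGCCGAGTATGTTTAAGTTAGCCTGAGTATGTAAGTCTTGGTTTTTTTGTTAGGTTGTTTACT
Frame +1: AGT AAA CAA CCT AAC AAA AAA ACC AAG ACT TAC ATA CTC AGG CTA ACT TAA ACA TAC TCG GCT CGC GGA CGG CGC — no ATG→stop ORF.
Frame +2: GTA AAC AAC CTA ACA AAA AAA CCA AGA CTT ACA TAC TCA GGC TAA CTT AAA CAT ACT CGG CTC GCG GAC GGC GCA — no ATG→stop ORF.
Frame +3: TAA ACA ACC TAA CAA AAA AAC CAA GAC TTA CAT ACT CAG GCT AAC TTA AAC ATA CTC GGC TCG CGG ACG GCG CAG — no ATG→stop ORF.
Frame -1: CTG CGC CGT CCG CGA GCC GAG TAT GTT TAA GTT AGC CTG AGT ATG TAA GTC TTG GTT TTT TTG TTA GGT TGT TTA — ATG at 43, stop TAA at 46 → 6 nt.
Frame -2: TGC GCC GTC CGC GAG CCG AGT ATG TTT AAG TTA GCC TGA GTA TGT AAG TCT TGG TTT TTT TGT TAG GTT GTT TAC — ATG at 23, stop TGA at 38 → 18 nt.
Frame -3: GCG CCG TCC GCG AGC CGA GTA TGT TTA AGT TAG CCT GAG TAT GTA AGT CTT GGT TTT TTT GTT AGG TTG TTT ACT — no ATG→stop ORF.
Longest ORF is 18 nt in frame -2 (positions 23–40).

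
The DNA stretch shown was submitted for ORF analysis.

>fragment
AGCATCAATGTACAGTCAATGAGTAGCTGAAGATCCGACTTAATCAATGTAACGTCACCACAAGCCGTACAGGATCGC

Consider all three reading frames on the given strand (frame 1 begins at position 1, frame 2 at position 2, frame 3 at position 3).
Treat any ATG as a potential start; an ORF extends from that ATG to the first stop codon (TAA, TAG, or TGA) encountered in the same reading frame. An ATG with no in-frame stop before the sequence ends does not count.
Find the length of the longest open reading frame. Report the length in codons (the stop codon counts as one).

5

Frame 1: AGC ATC AAT GTA CAG TCA ATG AGT AGC TGA AGA TCC GAC TTA ATC AAT GTA ACG TCA CCA CAA GCC GTA CAG GAT CGC — ATG at 19, stop TGA at 28 → 12 nt.
Frame 2: GCA TCA ATG TAC AGT CAA TGA GTA GCT GAA GAT CCG ACT TAA TCA ATG TAA CGT CAC CAC AAG CCG TAC AGG ATC — ATG at 8, stop TGA at 20 → 15 nt; ATG at 47, stop TAA at 50 → 6 nt.
Frame 3: CAT CAA TGT ACA GTC AAT GAG TAG CTG AAG ATC CGA CTT AAT CAA TGT AAC GTC ACC ACA AGC CGT ACA GGA TCG — no ATG→stop ORF.
Longest: frame 2, positions 8–22, 15 nt = 5 codons = 4 aa. → 5 codons.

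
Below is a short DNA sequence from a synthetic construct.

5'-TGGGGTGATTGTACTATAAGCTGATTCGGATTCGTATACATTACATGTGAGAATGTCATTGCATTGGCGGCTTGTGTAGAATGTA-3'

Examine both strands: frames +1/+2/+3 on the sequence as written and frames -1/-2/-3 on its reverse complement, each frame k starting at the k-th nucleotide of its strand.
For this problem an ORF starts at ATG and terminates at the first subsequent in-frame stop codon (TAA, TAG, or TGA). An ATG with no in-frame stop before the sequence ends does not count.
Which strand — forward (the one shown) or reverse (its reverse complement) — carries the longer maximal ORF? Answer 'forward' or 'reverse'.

Reverse complement (5'→3'): TACATTCTACACAAGCCGCCAATGCAATGACATTCTCACATGTAATGTATACGAATCCGAATCAGCTTATAGTACAATCACCCCA
Frame +1: TGG GGT GAT TGT ACT ATA AGC TGA TTC GGA TTC GTA TAC ATT ACA TGT GAG AAT GTC ATT GCA TTG GCG GCT TGT GTA GAA TGT — no ATG→stop ORF.
Frame +2: GGG GTG ATT GTA CTA TAA GCT GAT TCG GAT TCG TAT ACA TTA CAT GTG AGA ATG TCA TTG CAT TGG CGG CTT GTG TAG AAT GTA — ATG at 53, stop TAG at 77 → 27 nt.
Frame +3: GGG TGA TTG TAC TAT AAG CTG ATT CGG ATT CGT ATA CAT TAC ATG TGA GAA TGT CAT TGC ATT GGC GGC TTG TGT AGA ATG — ATG at 45, stop TGA at 48 → 6 nt.
Frame -1: TAC ATT CTA CAC AAG CCG CCA ATG CAA TGA CAT TCT CAC ATG TAA TGT ATA CGA ATC CGA ATC AGC TTA TAG TAC AAT CAC CCC — ATG at 22, stop TGA at 28 → 9 nt; ATG at 40, stop TAA at 43 → 6 nt.
Frame -2: ACA TTC TAC ACA AGC CGC CAA TGC AAT GAC ATT CTC ACA TGT AAT GTA TAC GAA TCC GAA TCA GCT TAT AGT ACA ATC ACC CCA — no ATG→stop ORF.
Frame -3: CAT TCT ACA CAA GCC GCC AAT GCA ATG ACA TTC TCA CAT GTA ATG TAT ACG AAT CCG AAT CAG CTT ATA GTA CAA TCA CCC — no ATG→stop ORF.
Forward-strand max 27 nt; reverse-strand max 9 nt. The forward strand has the longer ORF.

forward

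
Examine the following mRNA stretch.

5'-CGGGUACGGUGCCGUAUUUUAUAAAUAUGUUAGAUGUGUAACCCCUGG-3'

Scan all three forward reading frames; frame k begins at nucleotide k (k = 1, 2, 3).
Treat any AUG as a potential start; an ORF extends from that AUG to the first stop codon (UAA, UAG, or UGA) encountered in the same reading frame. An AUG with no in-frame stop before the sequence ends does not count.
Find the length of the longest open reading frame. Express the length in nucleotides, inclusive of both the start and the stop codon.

15

Frame 1: CGG GUA CGG UGC CGU AUU UUA UAA AUA UGU UAG AUG UGU AAC CCC UGG — no AUG→stop ORF.
Frame 2: GGG UAC GGU GCC GUA UUU UAU AAA UAU GUU AGA UGU GUA ACC CCU — no AUG→stop ORF.
Frame 3: GGU ACG GUG CCG UAU UUU AUA AAU AUG UUA GAU GUG UAA CCC CUG — AUG at 27, stop UAA at 39 → 15 nt.
Longest: frame 3, positions 27–41, 15 nt = 5 codons = 4 aa. → 15 nucleotides.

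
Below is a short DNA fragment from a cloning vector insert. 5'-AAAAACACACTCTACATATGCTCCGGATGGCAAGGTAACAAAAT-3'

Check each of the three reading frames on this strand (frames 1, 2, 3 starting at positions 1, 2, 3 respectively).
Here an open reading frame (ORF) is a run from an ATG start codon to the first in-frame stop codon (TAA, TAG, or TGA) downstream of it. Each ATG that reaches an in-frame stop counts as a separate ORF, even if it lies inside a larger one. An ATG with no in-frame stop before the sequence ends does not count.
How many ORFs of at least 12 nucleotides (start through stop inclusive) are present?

Frame 1: AAA AAC ACA CTC TAC ATA TGC TCC GGA TGG CAA GGT AAC AAA — no ATG→stop ORF.
Frame 2: AAA ACA CAC TCT ACA TAT GCT CCG GAT GGC AAG GTA ACA AAA — no ATG→stop ORF.
Frame 3: AAA CAC ACT CTA CAT ATG CTC CGG ATG GCA AGG TAA CAA AAT — ATG at 18, stop TAA at 36 → 21 nt; ATG at 27, stop TAA at 36 → 12 nt.
ORFs ≥ 12 nucleotides: frame 3 18–38 (21 nucleotides), frame 3 27–38 (12 nucleotides). Count = 2.

2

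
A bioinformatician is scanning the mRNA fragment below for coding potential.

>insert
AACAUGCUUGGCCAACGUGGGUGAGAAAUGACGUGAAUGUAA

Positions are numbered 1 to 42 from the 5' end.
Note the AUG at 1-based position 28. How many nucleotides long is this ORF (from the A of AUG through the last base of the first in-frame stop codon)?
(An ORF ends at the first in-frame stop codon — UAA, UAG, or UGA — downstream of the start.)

9

Codons from position 28: AUG (28–30), ACG (31–33), UGA (34–36).
UGA is the first in-frame stop; ORF spans 28–36, 9 nucleotides.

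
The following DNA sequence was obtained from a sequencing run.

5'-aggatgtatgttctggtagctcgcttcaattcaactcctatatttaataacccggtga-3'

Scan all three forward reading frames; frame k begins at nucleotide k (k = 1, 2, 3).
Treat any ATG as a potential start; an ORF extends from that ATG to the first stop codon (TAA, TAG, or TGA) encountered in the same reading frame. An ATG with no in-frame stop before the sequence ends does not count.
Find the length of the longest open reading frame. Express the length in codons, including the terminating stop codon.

4

Frame 1: AGG ATG TAT GTT CTG GTA GCT CGC TTC AAT TCA ACT CCT ATA TTT AAT AAC CCG GTG — no ATG→stop ORF.
Frame 2: GGA TGT ATG TTC TGG TAG CTC GCT TCA ATT CAA CTC CTA TAT TTA ATA ACC CGG TGA — ATG at 8, stop TAG at 17 → 12 nt.
Frame 3: GAT GTA TGT TCT GGT AGC TCG CTT CAA TTC AAC TCC TAT ATT TAA TAA CCC GGT — no ATG→stop ORF.
Longest: frame 2, positions 8–19, 12 nt = 4 codons = 3 aa. → 4 codons.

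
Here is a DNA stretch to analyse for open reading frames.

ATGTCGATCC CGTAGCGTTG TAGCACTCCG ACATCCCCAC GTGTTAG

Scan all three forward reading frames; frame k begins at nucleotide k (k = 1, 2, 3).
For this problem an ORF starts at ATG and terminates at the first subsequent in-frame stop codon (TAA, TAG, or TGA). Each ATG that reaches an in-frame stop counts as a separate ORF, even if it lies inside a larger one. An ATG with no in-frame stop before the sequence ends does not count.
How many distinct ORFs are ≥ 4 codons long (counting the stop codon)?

1

Frame 1: ATG TCG ATC CCG TAG CGT TGT AGC ACT CCG ACA TCC CCA CGT GTT — ATG at 1, stop TAG at 13 → 15 nt.
Frame 2: TGT CGA TCC CGT AGC GTT GTA GCA CTC CGA CAT CCC CAC GTG TTA — no ATG→stop ORF.
Frame 3: GTC GAT CCC GTA GCG TTG TAG CAC TCC GAC ATC CCC ACG TGT TAG — no ATG→stop ORF.
ORFs ≥ 4 codons: frame 1 1–15 (5 codons). Count = 1.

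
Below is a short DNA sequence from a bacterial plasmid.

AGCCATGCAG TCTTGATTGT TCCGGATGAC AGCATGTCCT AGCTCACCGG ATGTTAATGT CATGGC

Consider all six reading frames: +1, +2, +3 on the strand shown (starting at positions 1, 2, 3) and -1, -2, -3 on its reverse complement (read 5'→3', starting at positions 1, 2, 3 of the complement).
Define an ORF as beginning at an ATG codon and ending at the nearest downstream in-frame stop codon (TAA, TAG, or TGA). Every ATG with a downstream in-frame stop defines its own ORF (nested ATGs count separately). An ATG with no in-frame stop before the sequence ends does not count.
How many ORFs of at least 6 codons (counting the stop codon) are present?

0

Reverse complement (5'→3'): GCCATGACATTAACATCCGGTGAGCTAGGACATGCTGTCATCCGGAACAATCAAGACTGCATGGCT
Frame +1: AGC CAT GCA GTC TTG ATT GTT CCG GAT GAC AGC ATG TCC TAG CTC ACC GGA TGT TAA TGT CAT GGC — ATG at 34, stop TAG at 40 → 9 nt.
Frame +2: GCC ATG CAG TCT TGA TTG TTC CGG ATG ACA GCA TGT CCT AGC TCA CCG GAT GTT AAT GTC ATG — ATG at 5, stop TGA at 14 → 12 nt.
Frame +3: CCA TGC AGT CTT GAT TGT TCC GGA TGA CAG CAT GTC CTA GCT CAC CGG ATG TTA ATG TCA TGG — no ATG→stop ORF.
Frame -1: GCC ATG ACA TTA ACA TCC GGT GAG CTA GGA CAT GCT GTC ATC CGG AAC AAT CAA GAC TGC ATG GCT — no ATG→stop ORF.
Frame -2: CCA TGA CAT TAA CAT CCG GTG AGC TAG GAC ATG CTG TCA TCC GGA ACA ATC AAG ACT GCA TGG — no ATG→stop ORF.
Frame -3: CAT GAC ATT AAC ATC CGG TGA GCT AGG ACA TGC TGT CAT CCG GAA CAA TCA AGA CTG CAT GGC — no ATG→stop ORF.
No ORF reaches 6 codons. Count = 0.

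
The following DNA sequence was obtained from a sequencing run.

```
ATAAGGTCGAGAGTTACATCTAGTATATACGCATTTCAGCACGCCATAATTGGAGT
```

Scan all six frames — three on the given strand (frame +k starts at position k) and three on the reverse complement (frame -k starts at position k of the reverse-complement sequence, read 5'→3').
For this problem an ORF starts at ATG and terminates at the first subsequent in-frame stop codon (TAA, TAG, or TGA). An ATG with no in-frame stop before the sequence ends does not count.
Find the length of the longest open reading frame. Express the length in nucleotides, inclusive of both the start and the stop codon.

15

Reverse complement (5'→3'): ACTCCAATTATGGCGTGCTGAAATGCGTATATACTAGATGTAACTCTCGACCTTAT
Frame +1: ATA AGG TCG AGA GTT ACA TCT AGT ATA TAC GCA TTT CAG CAC GCC ATA ATT GGA — no ATG→stop ORF.
Frame +2: TAA GGT CGA GAG TTA CAT CTA GTA TAT ACG CAT TTC AGC ACG CCA TAA TTG GAG — no ATG→stop ORF.
Frame +3: AAG GTC GAG AGT TAC ATC TAG TAT ATA CGC ATT TCA GCA CGC CAT AAT TGG AGT — no ATG→stop ORF.
Frame -1: ACT CCA ATT ATG GCG TGC TGA AAT GCG TAT ATA CTA GAT GTA ACT CTC GAC CTT — ATG at 10, stop TGA at 19 → 12 nt.
Frame -2: CTC CAA TTA TGG CGT GCT GAA ATG CGT ATA TAC TAG ATG TAA CTC TCG ACC TTA — ATG at 23, stop TAG at 35 → 15 nt; ATG at 38, stop TAA at 41 → 6 nt.
Frame -3: TCC AAT TAT GGC GTG CTG AAA TGC GTA TAT ACT AGA TGT AAC TCT CGA CCT TAT — no ATG→stop ORF.
Longest: frame -2, positions 23–37, 15 nt = 5 codons = 4 aa. → 15 nucleotides.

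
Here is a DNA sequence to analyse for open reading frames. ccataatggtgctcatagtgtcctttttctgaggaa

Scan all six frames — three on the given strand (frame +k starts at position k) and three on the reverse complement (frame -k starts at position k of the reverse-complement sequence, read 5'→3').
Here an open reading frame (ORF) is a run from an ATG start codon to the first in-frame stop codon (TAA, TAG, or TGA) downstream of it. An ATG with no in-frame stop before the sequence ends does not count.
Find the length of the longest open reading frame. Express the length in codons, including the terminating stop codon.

Reverse complement (5'→3'): TTCCTCAGAAAAAGGACACTATGAGCACCATTATGG
Frame +1: CCA TAA TGG TGC TCA TAG TGT CCT TTT TCT GAG GAA — no ATG→stop ORF.
Frame +2: CAT AAT GGT GCT CAT AGT GTC CTT TTT CTG AGG — no ATG→stop ORF.
Frame +3: ATA ATG GTG CTC ATA GTG TCC TTT TTC TGA GGA — ATG at 6, stop TGA at 30 → 27 nt.
Frame -1: TTC CTC AGA AAA AGG ACA CTA TGA GCA CCA TTA TGG — no ATG→stop ORF.
Frame -2: TCC TCA GAA AAA GGA CAC TAT GAG CAC CAT TAT — no ATG→stop ORF.
Frame -3: CCT CAG AAA AAG GAC ACT ATG AGC ACC ATT ATG — no ATG→stop ORF.
Longest: frame +3, positions 6–32, 27 nt = 9 codons = 8 aa. → 9 codons.

9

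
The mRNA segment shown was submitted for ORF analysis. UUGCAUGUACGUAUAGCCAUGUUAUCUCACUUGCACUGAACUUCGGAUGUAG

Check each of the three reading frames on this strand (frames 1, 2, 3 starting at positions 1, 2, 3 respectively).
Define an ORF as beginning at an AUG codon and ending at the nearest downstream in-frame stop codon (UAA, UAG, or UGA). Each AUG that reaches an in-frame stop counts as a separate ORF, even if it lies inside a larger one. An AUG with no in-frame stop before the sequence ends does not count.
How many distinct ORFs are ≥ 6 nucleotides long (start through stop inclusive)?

3

Frame 1: UUG CAU GUA CGU AUA GCC AUG UUA UCU CAC UUG CAC UGA ACU UCG GAU GUA — AUG at 19, stop UGA at 37 → 21 nt.
Frame 2: UGC AUG UAC GUA UAG CCA UGU UAU CUC ACU UGC ACU GAA CUU CGG AUG UAG — AUG at 5, stop UAG at 14 → 12 nt; AUG at 47, stop UAG at 50 → 6 nt.
Frame 3: GCA UGU ACG UAU AGC CAU GUU AUC UCA CUU GCA CUG AAC UUC GGA UGU — no AUG→stop ORF.
ORFs ≥ 6 nucleotides: frame 1 19–39 (21 nucleotides), frame 2 5–16 (12 nucleotides), frame 2 47–52 (6 nucleotides). Count = 3.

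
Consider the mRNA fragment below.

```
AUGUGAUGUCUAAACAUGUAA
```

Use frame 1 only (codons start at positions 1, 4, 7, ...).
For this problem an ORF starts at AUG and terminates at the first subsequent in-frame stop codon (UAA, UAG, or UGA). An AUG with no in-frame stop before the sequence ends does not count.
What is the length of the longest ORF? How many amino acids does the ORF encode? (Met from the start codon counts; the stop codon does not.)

Frame 1: AUG UGA UGU CUA AAC AUG UAA — AUG at 1, stop UGA at 4 → 6 nt; AUG at 16, stop UAA at 19 → 6 nt.
Longest: frame 1, positions 1–6, 6 nt = 2 codons = 1 aa. → 1 amino acids.

1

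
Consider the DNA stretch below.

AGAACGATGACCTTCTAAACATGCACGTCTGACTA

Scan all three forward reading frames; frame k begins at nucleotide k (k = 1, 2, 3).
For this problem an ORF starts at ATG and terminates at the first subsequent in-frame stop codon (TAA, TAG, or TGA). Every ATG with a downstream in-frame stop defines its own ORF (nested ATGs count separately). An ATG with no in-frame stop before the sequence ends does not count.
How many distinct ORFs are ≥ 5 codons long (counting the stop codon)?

Frame 1: AGA ACG ATG ACC TTC TAA ACA TGC ACG TCT GAC — ATG at 7, stop TAA at 16 → 12 nt.
Frame 2: GAA CGA TGA CCT TCT AAA CAT GCA CGT CTG ACT — no ATG→stop ORF.
Frame 3: AAC GAT GAC CTT CTA AAC ATG CAC GTC TGA CTA — ATG at 21, stop TGA at 30 → 12 nt.
No ORF reaches 5 codons. Count = 0.

0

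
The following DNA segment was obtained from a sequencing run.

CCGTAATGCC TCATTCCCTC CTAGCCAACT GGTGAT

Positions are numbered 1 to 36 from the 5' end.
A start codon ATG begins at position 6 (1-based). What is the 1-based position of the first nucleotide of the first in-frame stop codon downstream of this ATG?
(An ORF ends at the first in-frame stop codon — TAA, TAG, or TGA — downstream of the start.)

33

Codons from position 6: ATG (6–8), CCT (9–11), CAT (12–14), TCC (15–17), CTC (18–20), CTA (21–23), GCC (24–26), AAC (27–29), TGG (30–32), TGA (33–35).
TGA is a stop codon; it begins at position 33.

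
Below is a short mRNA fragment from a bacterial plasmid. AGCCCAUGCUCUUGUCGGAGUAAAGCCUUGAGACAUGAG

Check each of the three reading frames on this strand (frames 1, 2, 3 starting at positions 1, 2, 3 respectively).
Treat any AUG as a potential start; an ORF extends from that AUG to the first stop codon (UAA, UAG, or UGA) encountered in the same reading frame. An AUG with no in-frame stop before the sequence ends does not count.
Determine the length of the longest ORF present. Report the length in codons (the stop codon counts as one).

Frame 1: AGC CCA UGC UCU UGU CGG AGU AAA GCC UUG AGA CAU GAG — no AUG→stop ORF.
Frame 2: GCC CAU GCU CUU GUC GGA GUA AAG CCU UGA GAC AUG — no AUG→stop ORF.
Frame 3: CCC AUG CUC UUG UCG GAG UAA AGC CUU GAG ACA UGA — AUG at 6, stop UAA at 21 → 18 nt.
Longest: frame 3, positions 6–23, 18 nt = 6 codons = 5 aa. → 6 codons.

6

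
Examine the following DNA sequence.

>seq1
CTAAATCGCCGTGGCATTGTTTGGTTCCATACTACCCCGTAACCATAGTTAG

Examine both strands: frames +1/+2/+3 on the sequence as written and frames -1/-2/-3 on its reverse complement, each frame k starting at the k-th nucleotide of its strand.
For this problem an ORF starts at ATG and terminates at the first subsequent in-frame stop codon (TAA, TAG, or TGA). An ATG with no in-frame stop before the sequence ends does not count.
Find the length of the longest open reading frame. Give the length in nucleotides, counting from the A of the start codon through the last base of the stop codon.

30

Reverse complement (5'→3'): CTAACTATGGTTACGGGGTAGTATGGAACCAAACAATGCCACGGCGATTTAG
Frame +1: CTA AAT CGC CGT GGC ATT GTT TGG TTC CAT ACT ACC CCG TAA CCA TAG TTA — no ATG→stop ORF.
Frame +2: TAA ATC GCC GTG GCA TTG TTT GGT TCC ATA CTA CCC CGT AAC CAT AGT TAG — no ATG→stop ORF.
Frame +3: AAA TCG CCG TGG CAT TGT TTG GTT CCA TAC TAC CCC GTA ACC ATA GTT — no ATG→stop ORF.
Frame -1: CTA ACT ATG GTT ACG GGG TAG TAT GGA ACC AAA CAA TGC CAC GGC GAT TTA — ATG at 7, stop TAG at 19 → 15 nt.
Frame -2: TAA CTA TGG TTA CGG GGT AGT ATG GAA CCA AAC AAT GCC ACG GCG ATT TAG — ATG at 23, stop TAG at 50 → 30 nt.
Frame -3: AAC TAT GGT TAC GGG GTA GTA TGG AAC CAA ACA ATG CCA CGG CGA TTT — no ATG→stop ORF.
Longest: frame -2, positions 23–52, 30 nt = 10 codons = 9 aa. → 30 nucleotides.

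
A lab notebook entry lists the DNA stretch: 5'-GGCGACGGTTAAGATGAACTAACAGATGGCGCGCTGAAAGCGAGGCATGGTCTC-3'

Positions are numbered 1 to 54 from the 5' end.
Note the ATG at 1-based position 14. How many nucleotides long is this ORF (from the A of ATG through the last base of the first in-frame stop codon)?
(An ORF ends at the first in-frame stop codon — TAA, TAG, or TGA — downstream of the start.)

9

Codons from position 14: ATG (14–16), AAC (17–19), TAA (20–22).
TAA is the first in-frame stop; ORF spans 14–22, 9 nucleotides.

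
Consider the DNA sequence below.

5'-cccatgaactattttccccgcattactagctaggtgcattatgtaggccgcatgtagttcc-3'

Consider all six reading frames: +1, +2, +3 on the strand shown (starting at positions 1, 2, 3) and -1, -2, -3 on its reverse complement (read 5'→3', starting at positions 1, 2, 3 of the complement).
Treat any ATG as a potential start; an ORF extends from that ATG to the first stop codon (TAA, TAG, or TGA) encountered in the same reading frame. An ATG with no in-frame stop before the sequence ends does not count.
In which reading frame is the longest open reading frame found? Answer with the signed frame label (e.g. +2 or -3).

Reverse complement (5'→3'): GGAACTACATGCGGCCTACATAATGCACCTAGCTAGTAATGCGGGGAAAATAGTTCATGGG
Frame +1: CCC ATG AAC TAT TTT CCC CGC ATT ACT AGC TAG GTG CAT TAT GTA GGC CGC ATG TAG TTC — ATG at 4, stop TAG at 31 → 30 nt; ATG at 52, stop TAG at 55 → 6 nt.
Frame +2: CCA TGA ACT ATT TTC CCC GCA TTA CTA GCT AGG TGC ATT ATG TAG GCC GCA TGT AGT TCC — ATG at 41, stop TAG at 44 → 6 nt.
Frame +3: CAT GAA CTA TTT TCC CCG CAT TAC TAG CTA GGT GCA TTA TGT AGG CCG CAT GTA GTT — no ATG→stop ORF.
Frame -1: GGA ACT ACA TGC GGC CTA CAT AAT GCA CCT AGC TAG TAA TGC GGG GAA AAT AGT TCA TGG — no ATG→stop ORF.
Frame -2: GAA CTA CAT GCG GCC TAC ATA ATG CAC CTA GCT AGT AAT GCG GGG AAA ATA GTT CAT GGG — no ATG→stop ORF.
Frame -3: AAC TAC ATG CGG CCT ACA TAA TGC ACC TAG CTA GTA ATG CGG GGA AAA TAG TTC ATG — ATG at 9, stop TAA at 21 → 15 nt; ATG at 39, stop TAG at 51 → 15 nt.
Longest ORF is 30 nt in frame +1 (positions 4–33).

+1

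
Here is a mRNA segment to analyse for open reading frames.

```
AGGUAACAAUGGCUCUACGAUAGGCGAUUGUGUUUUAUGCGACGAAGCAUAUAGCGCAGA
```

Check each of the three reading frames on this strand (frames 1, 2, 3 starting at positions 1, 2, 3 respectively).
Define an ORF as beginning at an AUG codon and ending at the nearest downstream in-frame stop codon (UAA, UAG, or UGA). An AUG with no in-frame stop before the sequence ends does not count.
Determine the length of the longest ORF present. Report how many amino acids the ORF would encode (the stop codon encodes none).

Frame 1: AGG UAA CAA UGG CUC UAC GAU AGG CGA UUG UGU UUU AUG CGA CGA AGC AUA UAG CGC AGA — AUG at 37, stop UAG at 52 → 18 nt.
Frame 2: GGU AAC AAU GGC UCU ACG AUA GGC GAU UGU GUU UUA UGC GAC GAA GCA UAU AGC GCA — no AUG→stop ORF.
Frame 3: GUA ACA AUG GCU CUA CGA UAG GCG AUU GUG UUU UAU GCG ACG AAG CAU AUA GCG CAG — AUG at 9, stop UAG at 21 → 15 nt.
Longest: frame 1, positions 37–54, 18 nt = 6 codons = 5 aa. → 5 amino acids.

5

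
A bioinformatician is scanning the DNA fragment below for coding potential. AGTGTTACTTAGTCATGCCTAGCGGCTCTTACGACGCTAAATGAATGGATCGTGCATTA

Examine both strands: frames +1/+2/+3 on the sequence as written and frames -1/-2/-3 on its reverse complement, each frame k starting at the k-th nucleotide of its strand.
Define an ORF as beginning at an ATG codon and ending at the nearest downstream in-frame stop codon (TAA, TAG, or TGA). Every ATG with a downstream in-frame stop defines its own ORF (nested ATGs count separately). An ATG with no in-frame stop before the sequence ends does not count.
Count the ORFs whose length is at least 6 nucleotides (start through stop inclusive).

3

Reverse complement (5'→3'): TAATGCACGATCCATTCATTTAGCGTCGTAAGAGCCGCTAGGCATGACTAAGTAACACT
Frame +1: AGT GTT ACT TAG TCA TGC CTA GCG GCT CTT ACG ACG CTA AAT GAA TGG ATC GTG CAT — no ATG→stop ORF.
Frame +2: GTG TTA CTT AGT CAT GCC TAG CGG CTC TTA CGA CGC TAA ATG AAT GGA TCG TGC ATT — no ATG→stop ORF.
Frame +3: TGT TAC TTA GTC ATG CCT AGC GGC TCT TAC GAC GCT AAA TGA ATG GAT CGT GCA TTA — ATG at 15, stop TGA at 42 → 30 nt.
Frame -1: TAA TGC ACG ATC CAT TCA TTT AGC GTC GTA AGA GCC GCT AGG CAT GAC TAA GTA ACA — no ATG→stop ORF.
Frame -2: AAT GCA CGA TCC ATT CAT TTA GCG TCG TAA GAG CCG CTA GGC ATG ACT AAG TAA CAC — ATG at 44, stop TAA at 53 → 12 nt.
Frame -3: ATG CAC GAT CCA TTC ATT TAG CGT CGT AAG AGC CGC TAG GCA TGA CTA AGT AAC ACT — ATG at 3, stop TAG at 21 → 21 nt.
ORFs ≥ 6 nucleotides: frame +3 15–44 (30 nucleotides), frame -2 44–55 (12 nucleotides), frame -3 3–23 (21 nucleotides). Count = 3.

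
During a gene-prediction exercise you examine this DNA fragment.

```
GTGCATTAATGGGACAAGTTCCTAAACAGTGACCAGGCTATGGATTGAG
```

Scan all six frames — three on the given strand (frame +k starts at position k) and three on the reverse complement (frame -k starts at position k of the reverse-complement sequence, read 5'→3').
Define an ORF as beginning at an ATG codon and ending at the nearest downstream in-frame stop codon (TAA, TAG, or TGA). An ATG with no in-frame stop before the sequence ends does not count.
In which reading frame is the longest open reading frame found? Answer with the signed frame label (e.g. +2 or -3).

+3

Reverse complement (5'→3'): CTCAATCCATAGCCTGGTCACTGTTTAGGAACTTGTCCCATTAATGCAC
Frame +1: GTG CAT TAA TGG GAC AAG TTC CTA AAC AGT GAC CAG GCT ATG GAT TGA — ATG at 40, stop TGA at 46 → 9 nt.
Frame +2: TGC ATT AAT GGG ACA AGT TCC TAA ACA GTG ACC AGG CTA TGG ATT GAG — no ATG→stop ORF.
Frame +3: GCA TTA ATG GGA CAA GTT CCT AAA CAG TGA CCA GGC TAT GGA TTG — ATG at 9, stop TGA at 30 → 24 nt.
Frame -1: CTC AAT CCA TAG CCT GGT CAC TGT TTA GGA ACT TGT CCC ATT AAT GCA — no ATG→stop ORF.
Frame -2: TCA ATC CAT AGC CTG GTC ACT GTT TAG GAA CTT GTC CCA TTA ATG CAC — no ATG→stop ORF.
Frame -3: CAA TCC ATA GCC TGG TCA CTG TTT AGG AAC TTG TCC CAT TAA TGC — no ATG→stop ORF.
Longest ORF is 24 nt in frame +3 (positions 9–32).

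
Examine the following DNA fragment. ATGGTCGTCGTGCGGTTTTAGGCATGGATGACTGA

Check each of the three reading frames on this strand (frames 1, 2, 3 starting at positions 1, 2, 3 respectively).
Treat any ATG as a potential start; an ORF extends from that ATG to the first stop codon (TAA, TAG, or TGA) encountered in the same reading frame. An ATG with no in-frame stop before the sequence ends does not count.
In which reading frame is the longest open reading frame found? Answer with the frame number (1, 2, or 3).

1

Frame 1: ATG GTC GTC GTG CGG TTT TAG GCA TGG ATG ACT — ATG at 1, stop TAG at 19 → 21 nt.
Frame 2: TGG TCG TCG TGC GGT TTT AGG CAT GGA TGA CTG — no ATG→stop ORF.
Frame 3: GGT CGT CGT GCG GTT TTA GGC ATG GAT GAC TGA — ATG at 24, stop TGA at 33 → 12 nt.
Longest ORF is 21 nt in frame 1 (positions 1–21).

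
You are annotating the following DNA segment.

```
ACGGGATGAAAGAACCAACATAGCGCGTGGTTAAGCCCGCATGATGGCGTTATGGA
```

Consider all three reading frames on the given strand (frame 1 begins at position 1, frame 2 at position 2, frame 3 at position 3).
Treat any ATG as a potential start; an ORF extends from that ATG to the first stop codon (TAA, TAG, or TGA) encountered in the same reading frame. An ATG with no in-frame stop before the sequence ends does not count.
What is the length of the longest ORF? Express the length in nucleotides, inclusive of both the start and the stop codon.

18

Frame 1: ACG GGA TGA AAG AAC CAA CAT AGC GCG TGG TTA AGC CCG CAT GAT GGC GTT ATG — no ATG→stop ORF.
Frame 2: CGG GAT GAA AGA ACC AAC ATA GCG CGT GGT TAA GCC CGC ATG ATG GCG TTA TGG — no ATG→stop ORF.
Frame 3: GGG ATG AAA GAA CCA ACA TAG CGC GTG GTT AAG CCC GCA TGA TGG CGT TAT GGA — ATG at 6, stop TAG at 21 → 18 nt.
Longest: frame 3, positions 6–23, 18 nt = 6 codons = 5 aa. → 18 nucleotides.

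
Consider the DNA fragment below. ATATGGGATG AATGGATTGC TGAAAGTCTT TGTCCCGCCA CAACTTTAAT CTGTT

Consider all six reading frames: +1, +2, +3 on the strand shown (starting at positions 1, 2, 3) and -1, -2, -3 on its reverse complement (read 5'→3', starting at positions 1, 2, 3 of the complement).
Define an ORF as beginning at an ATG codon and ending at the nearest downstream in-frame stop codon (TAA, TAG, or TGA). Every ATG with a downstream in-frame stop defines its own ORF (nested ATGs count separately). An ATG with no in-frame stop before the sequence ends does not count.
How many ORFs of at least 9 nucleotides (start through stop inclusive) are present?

3

Reverse complement (5'→3'): AACAGATTAAAGTTGTGGCGGGACAAAGACTTTCAGCAATCCATTCATCCCATAT
Frame +1: ATA TGG GAT GAA TGG ATT GCT GAA AGT CTT TGT CCC GCC ACA ACT TTA ATC TGT — no ATG→stop ORF.
Frame +2: TAT GGG ATG AAT GGA TTG CTG AAA GTC TTT GTC CCG CCA CAA CTT TAA TCT GTT — ATG at 8, stop TAA at 47 → 42 nt.
Frame +3: ATG GGA TGA ATG GAT TGC TGA AAG TCT TTG TCC CGC CAC AAC TTT AAT CTG — ATG at 3, stop TGA at 9 → 9 nt; ATG at 12, stop TGA at 21 → 12 nt.
Frame -1: AAC AGA TTA AAG TTG TGG CGG GAC AAA GAC TTT CAG CAA TCC ATT CAT CCC ATA — no ATG→stop ORF.
Frame -2: ACA GAT TAA AGT TGT GGC GGG ACA AAG ACT TTC AGC AAT CCA TTC ATC CCA TAT — no ATG→stop ORF.
Frame -3: CAG ATT AAA GTT GTG GCG GGA CAA AGA CTT TCA GCA ATC CAT TCA TCC CAT — no ATG→stop ORF.
ORFs ≥ 9 nucleotides: frame +2 8–49 (42 nucleotides), frame +3 3–11 (9 nucleotides), frame +3 12–23 (12 nucleotides). Count = 3.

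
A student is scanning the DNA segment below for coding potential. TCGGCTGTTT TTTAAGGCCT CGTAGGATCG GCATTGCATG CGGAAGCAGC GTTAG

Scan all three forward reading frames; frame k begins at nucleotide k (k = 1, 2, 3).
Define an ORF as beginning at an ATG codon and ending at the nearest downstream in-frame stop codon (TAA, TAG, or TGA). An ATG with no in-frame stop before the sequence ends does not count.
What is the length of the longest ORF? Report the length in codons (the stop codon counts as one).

6

Frame 1: TCG GCT GTT TTT TAA GGC CTC GTA GGA TCG GCA TTG CAT GCG GAA GCA GCG TTA — no ATG→stop ORF.
Frame 2: CGG CTG TTT TTT AAG GCC TCG TAG GAT CGG CAT TGC ATG CGG AAG CAG CGT TAG — ATG at 38, stop TAG at 53 → 18 nt.
Frame 3: GGC TGT TTT TTA AGG CCT CGT AGG ATC GGC ATT GCA TGC GGA AGC AGC GTT — no ATG→stop ORF.
Longest: frame 2, positions 38–55, 18 nt = 6 codons = 5 aa. → 6 codons.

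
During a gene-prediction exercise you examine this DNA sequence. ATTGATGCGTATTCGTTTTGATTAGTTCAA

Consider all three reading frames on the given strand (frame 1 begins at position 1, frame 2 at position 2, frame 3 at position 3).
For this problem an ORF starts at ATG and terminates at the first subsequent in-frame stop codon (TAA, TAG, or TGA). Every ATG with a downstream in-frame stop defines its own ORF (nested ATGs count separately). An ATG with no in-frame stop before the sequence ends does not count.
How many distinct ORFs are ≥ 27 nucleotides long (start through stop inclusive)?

0

Frame 1: ATT GAT GCG TAT TCG TTT TGA TTA GTT CAA — no ATG→stop ORF.
Frame 2: TTG ATG CGT ATT CGT TTT GAT TAG TTC — ATG at 5, stop TAG at 23 → 21 nt.
Frame 3: TGA TGC GTA TTC GTT TTG ATT AGT TCA — no ATG→stop ORF.
No ORF reaches 27 nucleotides. Count = 0.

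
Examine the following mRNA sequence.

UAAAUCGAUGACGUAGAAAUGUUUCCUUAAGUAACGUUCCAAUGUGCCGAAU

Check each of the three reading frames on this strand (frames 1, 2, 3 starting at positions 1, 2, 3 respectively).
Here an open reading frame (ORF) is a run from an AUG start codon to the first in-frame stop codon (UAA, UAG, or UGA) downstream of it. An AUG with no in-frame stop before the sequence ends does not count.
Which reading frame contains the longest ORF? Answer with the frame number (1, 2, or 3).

1

Frame 1: UAA AUC GAU GAC GUA GAA AUG UUU CCU UAA GUA ACG UUC CAA UGU GCC GAA — AUG at 19, stop UAA at 28 → 12 nt.
Frame 2: AAA UCG AUG ACG UAG AAA UGU UUC CUU AAG UAA CGU UCC AAU GUG CCG AAU — AUG at 8, stop UAG at 14 → 9 nt.
Frame 3: AAU CGA UGA CGU AGA AAU GUU UCC UUA AGU AAC GUU CCA AUG UGC CGA — no AUG→stop ORF.
Longest ORF is 12 nt in frame 1 (positions 19–30).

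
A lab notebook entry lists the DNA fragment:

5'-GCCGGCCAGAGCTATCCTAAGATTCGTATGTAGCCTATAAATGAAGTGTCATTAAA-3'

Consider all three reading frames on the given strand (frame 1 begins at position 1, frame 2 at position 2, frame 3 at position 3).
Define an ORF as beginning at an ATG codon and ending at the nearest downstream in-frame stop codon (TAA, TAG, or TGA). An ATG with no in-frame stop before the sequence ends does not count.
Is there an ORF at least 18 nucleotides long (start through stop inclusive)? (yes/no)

no

Frame 1: GCC GGC CAG AGC TAT CCT AAG ATT CGT ATG TAG CCT ATA AAT GAA GTG TCA TTA — ATG at 28, stop TAG at 31 → 6 nt.
Frame 2: CCG GCC AGA GCT ATC CTA AGA TTC GTA TGT AGC CTA TAA ATG AAG TGT CAT TAA — ATG at 41, stop TAA at 53 → 15 nt.
Frame 3: CGG CCA GAG CTA TCC TAA GAT TCG TAT GTA GCC TAT AAA TGA AGT GTC ATT AAA — no ATG→stop ORF.
Largest ORF found is 15 nucleotides < 18, so no.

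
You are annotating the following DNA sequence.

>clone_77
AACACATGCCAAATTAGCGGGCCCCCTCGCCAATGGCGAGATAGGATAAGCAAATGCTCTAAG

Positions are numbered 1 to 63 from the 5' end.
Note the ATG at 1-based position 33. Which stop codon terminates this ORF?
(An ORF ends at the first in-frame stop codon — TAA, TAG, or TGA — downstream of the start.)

TAG

Codons from position 33: ATG (33–35), GCG (36–38), AGA (39–41), TAG (42–44).
The first in-frame stop codon is TAG.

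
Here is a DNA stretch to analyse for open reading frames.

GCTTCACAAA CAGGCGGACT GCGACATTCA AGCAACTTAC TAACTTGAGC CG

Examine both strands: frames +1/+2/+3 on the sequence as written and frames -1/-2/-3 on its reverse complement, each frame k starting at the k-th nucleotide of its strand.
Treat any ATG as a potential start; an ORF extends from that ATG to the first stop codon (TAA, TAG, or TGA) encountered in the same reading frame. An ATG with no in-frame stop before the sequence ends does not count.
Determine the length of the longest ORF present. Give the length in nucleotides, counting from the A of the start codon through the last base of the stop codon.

Reverse complement (5'→3'): CGGCTCAAGTTAGTAAGTTGCTTGAATGTCGCAGTCCGCCTGTTTGTGAAGC
Frame +1: GCT TCA CAA ACA GGC GGA CTG CGA CAT TCA AGC AAC TTA CTA ACT TGA GCC — no ATG→stop ORF.
Frame +2: CTT CAC AAA CAG GCG GAC TGC GAC ATT CAA GCA ACT TAC TAA CTT GAG CCG — no ATG→stop ORF.
Frame +3: TTC ACA AAC AGG CGG ACT GCG ACA TTC AAG CAA CTT ACT AAC TTG AGC — no ATG→stop ORF.
Frame -1: CGG CTC AAG TTA GTA AGT TGC TTG AAT GTC GCA GTC CGC CTG TTT GTG AAG — no ATG→stop ORF.
Frame -2: GGC TCA AGT TAG TAA GTT GCT TGA ATG TCG CAG TCC GCC TGT TTG TGA AGC — ATG at 26, stop TGA at 47 → 24 nt.
Frame -3: GCT CAA GTT AGT AAG TTG CTT GAA TGT CGC AGT CCG CCT GTT TGT GAA — no ATG→stop ORF.
Longest: frame -2, positions 26–49, 24 nt = 8 codons = 7 aa. → 24 nucleotides.

24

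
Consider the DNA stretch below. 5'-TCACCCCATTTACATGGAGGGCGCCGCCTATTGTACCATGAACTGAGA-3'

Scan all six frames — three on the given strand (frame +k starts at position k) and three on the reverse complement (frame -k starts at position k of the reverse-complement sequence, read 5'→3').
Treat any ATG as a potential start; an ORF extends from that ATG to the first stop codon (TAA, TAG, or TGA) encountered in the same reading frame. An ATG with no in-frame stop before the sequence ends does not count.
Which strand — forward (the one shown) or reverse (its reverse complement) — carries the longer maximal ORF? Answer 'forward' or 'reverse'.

Reverse complement (5'→3'): TCTCAGTTCATGGTACAATAGGCGGCGCCCTCCATGTAAATGGGGTGA
Frame +1: TCA CCC CAT TTA CAT GGA GGG CGC CGC CTA TTG TAC CAT GAA CTG AGA — no ATG→stop ORF.
Frame +2: CAC CCC ATT TAC ATG GAG GGC GCC GCC TAT TGT ACC ATG AAC TGA — ATG at 14, stop TGA at 44 → 33 nt; ATG at 38, stop TGA at 44 → 9 nt.
Frame +3: ACC CCA TTT ACA TGG AGG GCG CCG CCT ATT GTA CCA TGA ACT GAG — no ATG→stop ORF.
Frame -1: TCT CAG TTC ATG GTA CAA TAG GCG GCG CCC TCC ATG TAA ATG GGG TGA — ATG at 10, stop TAG at 19 → 12 nt; ATG at 34, stop TAA at 37 → 6 nt; ATG at 40, stop TGA at 46 → 9 nt.
Frame -2: CTC AGT TCA TGG TAC AAT AGG CGG CGC CCT CCA TGT AAA TGG GGT — no ATG→stop ORF.
Frame -3: TCA GTT CAT GGT ACA ATA GGC GGC GCC CTC CAT GTA AAT GGG GTG — no ATG→stop ORF.
Forward-strand max 33 nt; reverse-strand max 12 nt. The forward strand has the longer ORF.

forward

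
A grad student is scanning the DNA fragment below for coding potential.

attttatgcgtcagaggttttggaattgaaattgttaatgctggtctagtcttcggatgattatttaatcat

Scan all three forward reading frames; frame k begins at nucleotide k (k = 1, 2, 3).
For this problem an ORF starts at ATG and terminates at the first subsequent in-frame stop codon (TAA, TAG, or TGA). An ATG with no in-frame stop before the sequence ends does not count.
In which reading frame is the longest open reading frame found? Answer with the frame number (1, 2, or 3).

Frame 1: ATT TTA TGC GTC AGA GGT TTT GGA ATT GAA ATT GTT AAT GCT GGT CTA GTC TTC GGA TGA TTA TTT AAT CAT — no ATG→stop ORF.
Frame 2: TTT TAT GCG TCA GAG GTT TTG GAA TTG AAA TTG TTA ATG CTG GTC TAG TCT TCG GAT GAT TAT TTA ATC — ATG at 38, stop TAG at 47 → 12 nt.
Frame 3: TTT ATG CGT CAG AGG TTT TGG AAT TGA AAT TGT TAA TGC TGG TCT AGT CTT CGG ATG ATT ATT TAA TCA — ATG at 6, stop TGA at 27 → 24 nt; ATG at 57, stop TAA at 66 → 12 nt.
Longest ORF is 24 nt in frame 3 (positions 6–29).

3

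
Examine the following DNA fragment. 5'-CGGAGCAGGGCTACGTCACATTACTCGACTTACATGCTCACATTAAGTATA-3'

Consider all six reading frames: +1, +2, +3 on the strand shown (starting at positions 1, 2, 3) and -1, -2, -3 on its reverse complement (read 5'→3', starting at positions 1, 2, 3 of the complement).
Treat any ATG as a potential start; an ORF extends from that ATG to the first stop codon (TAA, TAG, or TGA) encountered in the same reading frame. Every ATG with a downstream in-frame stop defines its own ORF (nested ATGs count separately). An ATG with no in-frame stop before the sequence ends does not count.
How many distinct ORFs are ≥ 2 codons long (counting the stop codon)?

Reverse complement (5'→3'): TATACTTAATGTGAGCATGTAAGTCGAGTAATGTGACGTAGCCCTGCTCCG
Frame +1: CGG AGC AGG GCT ACG TCA CAT TAC TCG ACT TAC ATG CTC ACA TTA AGT ATA — no ATG→stop ORF.
Frame +2: GGA GCA GGG CTA CGT CAC ATT ACT CGA CTT ACA TGC TCA CAT TAA GTA — no ATG→stop ORF.
Frame +3: GAG CAG GGC TAC GTC ACA TTA CTC GAC TTA CAT GCT CAC ATT AAG TAT — no ATG→stop ORF.
Frame -1: TAT ACT TAA TGT GAG CAT GTA AGT CGA GTA ATG TGA CGT AGC CCT GCT CCG — ATG at 31, stop TGA at 34 → 6 nt.
Frame -2: ATA CTT AAT GTG AGC ATG TAA GTC GAG TAA TGT GAC GTA GCC CTG CTC — ATG at 17, stop TAA at 20 → 6 nt.
Frame -3: TAC TTA ATG TGA GCA TGT AAG TCG AGT AAT GTG ACG TAG CCC TGC TCC — ATG at 9, stop TGA at 12 → 6 nt.
ORFs ≥ 2 codons: frame -1 31–36 (2 codons), frame -2 17–22 (2 codons), frame -3 9–14 (2 codons). Count = 3.

3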